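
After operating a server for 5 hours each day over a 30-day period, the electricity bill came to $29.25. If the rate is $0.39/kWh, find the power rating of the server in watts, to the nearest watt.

500 W

Energy = $29.25 ÷ $0.39/kWh = 75 kWh
Runtime = 5 h/day × 30 days = 150 h
Power = 75 kWh ÷ 150 h = 0.5 kW = 500 W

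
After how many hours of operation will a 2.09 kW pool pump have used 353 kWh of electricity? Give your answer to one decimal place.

168.9 h

Hours = 353 kWh ÷ 2.09 kW = 168.9 h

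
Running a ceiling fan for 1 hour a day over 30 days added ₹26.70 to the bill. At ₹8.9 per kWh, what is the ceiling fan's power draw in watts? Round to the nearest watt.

100 W

Energy = ₹26.70 ÷ ₹8.9/kWh = 3 kWh
Runtime = 1 h/day × 30 days = 30 h
Power = 3 kWh ÷ 30 h = 0.1 kW = 100 W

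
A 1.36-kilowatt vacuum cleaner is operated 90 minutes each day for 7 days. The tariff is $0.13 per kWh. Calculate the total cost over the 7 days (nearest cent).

$1.86

Runtime = 90 min × 7 = 630 min = 10.5 h
Energy = 1.36 kW × 10.5 h = 14.28 kWh
Cost = 14.28 kWh × $0.13/kWh = $1.86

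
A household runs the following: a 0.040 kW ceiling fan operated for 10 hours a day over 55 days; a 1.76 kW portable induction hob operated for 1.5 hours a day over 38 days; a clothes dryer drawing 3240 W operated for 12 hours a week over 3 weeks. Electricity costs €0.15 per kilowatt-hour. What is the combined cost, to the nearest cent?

€35.84

ceiling fan: Runtime = 10 h/day × 55 days = 550 h
ceiling fan: 0.04 kW × 550 h = 22 kWh
portable induction hob: Runtime = 1.5 h/day × 38 days = 57 h
portable induction hob: 1.76 kW × 57 h = 100.32 kWh
clothes dryer: Runtime = 12 h/week × 3 weeks = 36 h
clothes dryer: 3.24 kW × 36 h = 116.64 kWh
Total energy = 238.96 kWh
Cost = 238.96 × €0.15 = €35.84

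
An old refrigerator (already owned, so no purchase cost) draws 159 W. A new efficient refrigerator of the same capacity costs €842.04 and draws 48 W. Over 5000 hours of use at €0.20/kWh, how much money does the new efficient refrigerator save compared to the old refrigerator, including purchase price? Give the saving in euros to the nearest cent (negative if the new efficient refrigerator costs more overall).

-€731.04

old refrigerator: €0.00 + (159/1000) kW × 5000 h × €0.20 = €0.00 + €159 = €159
new efficient refrigerator: €842.04 + (48/1000) kW × 5000 h × €0.20 = €842.04 + €48 = €890.04
Saving = €159 − €890.04 = −€731.04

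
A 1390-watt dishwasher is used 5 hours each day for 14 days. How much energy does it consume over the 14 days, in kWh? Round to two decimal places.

Runtime = 5 h/day × 14 days = 70 h
Energy = 1.39 kW × 70 h = 97.3 kWh

97.30 kWh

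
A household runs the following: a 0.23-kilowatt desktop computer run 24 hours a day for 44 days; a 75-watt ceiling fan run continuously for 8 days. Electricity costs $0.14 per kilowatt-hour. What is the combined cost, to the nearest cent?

desktop computer: Runtime = 24 h × 44 = 1056 h
desktop computer: 0.23 kW × 1056 h = 242.88 kWh
ceiling fan: Runtime = 24 h × 8 = 192 h
ceiling fan: 0.075 kW × 192 h = 14.4 kWh
Total energy = 257.28 kWh
Cost = 257.28 × $0.14 = $36.02

$36.02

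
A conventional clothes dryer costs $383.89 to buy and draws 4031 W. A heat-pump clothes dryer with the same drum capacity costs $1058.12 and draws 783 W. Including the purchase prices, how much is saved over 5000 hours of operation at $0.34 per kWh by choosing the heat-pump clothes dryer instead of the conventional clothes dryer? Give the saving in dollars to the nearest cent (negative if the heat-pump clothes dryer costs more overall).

conventional clothes dryer: $383.89 + (4031/1000) kW × 5000 h × $0.34 = $383.89 + $6852.7 = $7236.59
heat-pump clothes dryer: $1058.12 + (783/1000) kW × 5000 h × $0.34 = $1058.12 + $1331.1 = $2389.22
Saving = $7236.59 − $2389.22 = $4847.37

$4847.37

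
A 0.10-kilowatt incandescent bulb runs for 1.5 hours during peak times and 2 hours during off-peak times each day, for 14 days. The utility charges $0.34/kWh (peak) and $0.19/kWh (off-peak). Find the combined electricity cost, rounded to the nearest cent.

$1.25

Peak energy = 0.1 kW × 1.5 h × 14 = 2.1 kWh
Off-peak energy = 0.1 kW × 2 h × 14 = 2.8 kWh
Cost = 2.1 × $0.34 + 2.8 × $0.19 = $0.714 + $0.532 = $1.25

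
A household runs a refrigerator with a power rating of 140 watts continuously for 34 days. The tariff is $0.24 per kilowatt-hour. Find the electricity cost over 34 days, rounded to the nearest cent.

$27.42

Runtime = 24 h × 34 = 816 h
Energy = 0.14 kW × 816 h = 114.24 kWh
Cost = 114.24 kWh × $0.24/kWh = $27.42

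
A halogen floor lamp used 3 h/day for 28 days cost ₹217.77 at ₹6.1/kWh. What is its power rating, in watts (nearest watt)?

Energy = ₹217.77 ÷ ₹6.1/kWh = 35.7 kWh
Runtime = 3 h/day × 28 days = 84 h
Power = 35.7 kWh ÷ 84 h = 0.425 kW = 425 W

425 W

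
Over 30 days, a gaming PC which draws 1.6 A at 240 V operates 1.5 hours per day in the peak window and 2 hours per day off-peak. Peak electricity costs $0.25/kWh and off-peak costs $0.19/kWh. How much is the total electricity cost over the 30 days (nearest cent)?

Power = 1.6 A × 240 V = 384 W = 0.384 kW
Peak energy = 0.384 kW × 1.5 h × 30 = 17.28 kWh
Off-peak energy = 0.384 kW × 2 h × 30 = 23.04 kWh
Cost = 17.28 × $0.25 + 23.04 × $0.19 = $4.32 + $4.3776 = $8.70

$8.70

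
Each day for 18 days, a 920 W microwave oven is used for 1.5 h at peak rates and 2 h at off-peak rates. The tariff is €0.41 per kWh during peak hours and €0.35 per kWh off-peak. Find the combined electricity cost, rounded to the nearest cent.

€21.78

Peak energy = 0.92 kW × 1.5 h × 18 = 24.84 kWh
Off-peak energy = 0.92 kW × 2 h × 18 = 33.12 kWh
Cost = 24.84 × €0.41 + 33.12 × €0.35 = €10.1844 + €11.592 = €21.78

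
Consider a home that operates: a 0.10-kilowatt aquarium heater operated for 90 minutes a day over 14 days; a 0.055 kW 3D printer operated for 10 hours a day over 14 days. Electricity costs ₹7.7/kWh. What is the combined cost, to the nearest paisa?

₹75.46

aquarium heater: Runtime = 90 min × 14 = 1260 min = 21 h
aquarium heater: 0.1 kW × 21 h = 2.1 kWh
3D printer: Runtime = 10 h/day × 14 days = 140 h
3D printer: 0.055 kW × 140 h = 7.7 kWh
Total energy = 9.8 kWh
Cost = 9.8 × ₹7.7 = ₹75.46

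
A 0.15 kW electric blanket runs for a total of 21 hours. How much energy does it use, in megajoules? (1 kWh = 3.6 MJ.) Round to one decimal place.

11.3 MJ

Energy = 0.15 kW × 21 h = 3.15 kWh
= 3.15 × 3.6 MJ = 11.3 MJ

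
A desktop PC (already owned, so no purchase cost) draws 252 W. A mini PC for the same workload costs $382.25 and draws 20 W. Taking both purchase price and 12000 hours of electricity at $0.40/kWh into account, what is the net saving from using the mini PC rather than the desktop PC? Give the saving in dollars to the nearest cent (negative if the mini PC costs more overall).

$731.35

desktop PC: $0.00 + (252/1000) kW × 12000 h × $0.40 = $0.00 + $1209.6 = $1209.6
mini PC: $382.25 + (20/1000) kW × 12000 h × $0.40 = $382.25 + $96 = $478.25
Saving = $1209.6 − $478.25 = $731.35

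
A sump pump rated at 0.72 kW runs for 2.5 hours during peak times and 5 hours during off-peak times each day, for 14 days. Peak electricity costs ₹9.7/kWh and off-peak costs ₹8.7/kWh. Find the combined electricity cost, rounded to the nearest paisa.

₹682.92

Peak energy = 0.72 kW × 2.5 h × 14 = 25.2 kWh
Off-peak energy = 0.72 kW × 5 h × 14 = 50.4 kWh
Cost = 25.2 × ₹9.7 + 50.4 × ₹8.7 = ₹244.44 + ₹438.48 = ₹682.92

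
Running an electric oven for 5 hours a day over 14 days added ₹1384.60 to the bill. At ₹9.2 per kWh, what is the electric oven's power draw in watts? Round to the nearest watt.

Energy = ₹1384.60 ÷ ₹9.2/kWh = 150.5 kWh
Runtime = 5 h/day × 14 days = 70 h
Power = 150.5 kWh ÷ 70 h = 2.15 kW = 2150 W

2150 W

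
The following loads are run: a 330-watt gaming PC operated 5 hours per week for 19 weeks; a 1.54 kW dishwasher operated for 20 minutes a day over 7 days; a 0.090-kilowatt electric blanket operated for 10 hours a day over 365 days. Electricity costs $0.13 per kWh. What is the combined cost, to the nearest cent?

$47.25

gaming PC: Runtime = 5 h/week × 19 weeks = 95 h
gaming PC: 0.33 kW × 95 h = 31.35 kWh
dishwasher: Runtime = 20 min × 7 = 140 min = 2.333333… h
dishwasher: 1.54 kW × 2.333333… h = 3.593333… kWh
electric blanket: Runtime = 10 h/day × 365 days = 3650 h
electric blanket: 0.09 kW × 3650 h = 328.5 kWh
Total energy = 363.443333… kWh
Cost = 363.443333… × $0.13 = $47.25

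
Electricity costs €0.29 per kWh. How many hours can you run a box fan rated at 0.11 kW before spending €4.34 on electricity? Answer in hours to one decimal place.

Energy available = €4.34 ÷ €0.29/kWh = 14.9655 kWh
Hours = 14.9655 kWh ÷ 0.11 kW = 136.1 h

136.1 h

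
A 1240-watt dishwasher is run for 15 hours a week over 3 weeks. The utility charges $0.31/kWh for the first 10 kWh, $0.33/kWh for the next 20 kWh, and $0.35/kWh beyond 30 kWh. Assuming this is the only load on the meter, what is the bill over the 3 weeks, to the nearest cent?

Runtime = 15 h/week × 3 weeks = 45 h
Energy = 1.24 kW × 45 h = 55.8 kWh
Tier 1 (0–10 kWh): 10 × $0.31 = $3.1
Tier 2 (10–30 kWh): 20 × $0.33 = $6.6
Above 30 kWh: 25.8 × $0.35 = $9.03
Bill = $18.73

$18.73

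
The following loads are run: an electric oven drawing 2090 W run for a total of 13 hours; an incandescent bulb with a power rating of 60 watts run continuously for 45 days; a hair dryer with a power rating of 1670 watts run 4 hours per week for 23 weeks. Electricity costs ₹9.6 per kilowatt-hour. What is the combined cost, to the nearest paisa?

electric oven: 2.09 kW × 13 h = 27.17 kWh
incandescent bulb: Runtime = 24 h × 45 = 1080 h
incandescent bulb: 0.06 kW × 1080 h = 64.8 kWh
hair dryer: Runtime = 4 h/week × 23 weeks = 92 h
hair dryer: 1.67 kW × 92 h = 153.64 kWh
Total energy = 245.61 kWh
Cost = 245.61 × ₹9.6 = ₹2357.86

₹2357.86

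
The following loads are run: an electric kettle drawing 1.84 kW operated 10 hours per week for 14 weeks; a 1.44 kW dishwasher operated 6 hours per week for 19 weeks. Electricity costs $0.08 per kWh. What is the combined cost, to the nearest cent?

$33.74

electric kettle: Runtime = 10 h/week × 14 weeks = 140 h
electric kettle: 1.84 kW × 140 h = 257.6 kWh
dishwasher: Runtime = 6 h/week × 19 weeks = 114 h
dishwasher: 1.44 kW × 114 h = 164.16 kWh
Total energy = 421.76 kWh
Cost = 421.76 × $0.08 = $33.74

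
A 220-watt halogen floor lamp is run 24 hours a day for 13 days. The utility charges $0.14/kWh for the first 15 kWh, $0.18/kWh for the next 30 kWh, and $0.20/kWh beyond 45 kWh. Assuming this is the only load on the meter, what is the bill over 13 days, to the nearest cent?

Runtime = 24 h × 13 = 312 h
Energy = 0.22 kW × 312 h = 68.64 kWh
Tier 1 (0–15 kWh): 15 × $0.14 = $2.1
Tier 2 (15–45 kWh): 30 × $0.18 = $5.4
Above 45 kWh: 23.64 × $0.20 = $4.728
Bill = $12.23

$12.23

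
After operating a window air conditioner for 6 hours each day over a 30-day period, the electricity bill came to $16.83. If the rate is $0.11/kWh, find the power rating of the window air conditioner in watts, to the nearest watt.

850 W

Energy = $16.83 ÷ $0.11/kWh = 153 kWh
Runtime = 6 h/day × 30 days = 180 h
Power = 153 kWh ÷ 180 h = 0.85 kW = 850 W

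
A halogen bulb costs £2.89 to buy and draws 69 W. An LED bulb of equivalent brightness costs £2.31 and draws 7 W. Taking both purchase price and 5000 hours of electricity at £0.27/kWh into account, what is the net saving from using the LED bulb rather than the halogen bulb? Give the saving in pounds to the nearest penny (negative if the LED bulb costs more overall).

halogen bulb: £2.89 + (69/1000) kW × 5000 h × £0.27 = £2.89 + £93.15 = £96.04
LED bulb: £2.31 + (7/1000) kW × 5000 h × £0.27 = £2.31 + £9.45 = £11.76
Saving = £96.04 − £11.76 = £84.28

£84.28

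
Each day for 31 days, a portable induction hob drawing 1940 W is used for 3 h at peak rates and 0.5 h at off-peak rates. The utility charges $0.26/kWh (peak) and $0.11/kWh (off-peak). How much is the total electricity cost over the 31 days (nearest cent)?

Peak energy = 1.94 kW × 3 h × 31 = 180.42 kWh
Off-peak energy = 1.94 kW × 0.5 h × 31 = 30.07 kWh
Cost = 180.42 × $0.26 + 30.07 × $0.11 = $46.9092 + $3.3077 = $50.22

$50.22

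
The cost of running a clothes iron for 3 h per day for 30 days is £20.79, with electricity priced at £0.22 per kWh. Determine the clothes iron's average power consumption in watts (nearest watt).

1050 W

Energy = £20.79 ÷ £0.22/kWh = 94.5 kWh
Runtime = 3 h/day × 30 days = 90 h
Power = 94.5 kWh ÷ 90 h = 1.05 kW = 1050 W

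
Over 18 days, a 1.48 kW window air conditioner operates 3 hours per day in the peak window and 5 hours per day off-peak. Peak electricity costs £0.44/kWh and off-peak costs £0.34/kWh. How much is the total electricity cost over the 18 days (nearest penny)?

£80.45

Peak energy = 1.48 kW × 3 h × 18 = 79.92 kWh
Off-peak energy = 1.48 kW × 5 h × 18 = 133.2 kWh
Cost = 79.92 × £0.44 + 133.2 × £0.34 = £35.1648 + £45.288 = £80.45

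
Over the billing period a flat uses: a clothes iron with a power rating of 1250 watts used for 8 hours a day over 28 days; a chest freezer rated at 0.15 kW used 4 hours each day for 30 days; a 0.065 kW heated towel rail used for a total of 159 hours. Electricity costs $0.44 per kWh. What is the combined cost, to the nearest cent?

$135.67

clothes iron: Runtime = 8 h/day × 28 days = 224 h
clothes iron: 1.25 kW × 224 h = 280 kWh
chest freezer: Runtime = 4 h/day × 30 days = 120 h
chest freezer: 0.15 kW × 120 h = 18 kWh
heated towel rail: 0.065 kW × 159 h = 10.335 kWh
Total energy = 308.335 kWh
Cost = 308.335 × $0.44 = $135.67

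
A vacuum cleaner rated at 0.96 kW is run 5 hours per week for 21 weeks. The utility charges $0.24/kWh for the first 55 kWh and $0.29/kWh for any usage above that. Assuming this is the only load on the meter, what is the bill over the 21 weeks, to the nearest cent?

Runtime = 5 h/week × 21 weeks = 105 h
Energy = 0.96 kW × 105 h = 100.8 kWh
Tier 1 (0–55 kWh): 55 × $0.24 = $13.2
Above 55 kWh: 45.8 × $0.29 = $13.282
Bill = $26.48

$26.48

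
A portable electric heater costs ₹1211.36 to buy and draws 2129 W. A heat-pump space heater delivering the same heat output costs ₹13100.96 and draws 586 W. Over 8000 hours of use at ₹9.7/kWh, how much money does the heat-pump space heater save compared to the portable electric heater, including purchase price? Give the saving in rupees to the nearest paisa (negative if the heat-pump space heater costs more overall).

₹107847.20

portable electric heater: ₹1211.36 + (2129/1000) kW × 8000 h × ₹9.7 = ₹1211.36 + ₹165210.4 = ₹166421.76
heat-pump space heater: ₹13100.96 + (586/1000) kW × 8000 h × ₹9.7 = ₹13100.96 + ₹45473.6 = ₹58574.56
Saving = ₹166421.76 − ₹58574.56 = ₹107847.2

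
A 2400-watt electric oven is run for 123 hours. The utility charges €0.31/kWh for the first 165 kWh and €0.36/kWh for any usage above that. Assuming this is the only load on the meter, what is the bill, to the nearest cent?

Energy = 2.4 kW × 123 h = 295.2 kWh
Tier 1 (0–165 kWh): 165 × €0.31 = €51.15
Above 165 kWh: 130.2 × €0.36 = €46.872
Bill = €98.02

€98.02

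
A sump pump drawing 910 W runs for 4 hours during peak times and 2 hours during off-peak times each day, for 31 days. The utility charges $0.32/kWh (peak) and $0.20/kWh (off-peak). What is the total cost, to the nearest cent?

Peak energy = 0.91 kW × 4 h × 31 = 112.84 kWh
Off-peak energy = 0.91 kW × 2 h × 31 = 56.42 kWh
Cost = 112.84 × $0.32 + 56.42 × $0.20 = $36.1088 + $11.284 = $47.39

$47.39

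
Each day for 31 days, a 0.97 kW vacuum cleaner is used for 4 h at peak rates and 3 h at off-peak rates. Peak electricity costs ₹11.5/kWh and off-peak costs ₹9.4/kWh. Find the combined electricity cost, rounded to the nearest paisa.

Peak energy = 0.97 kW × 4 h × 31 = 120.28 kWh
Off-peak energy = 0.97 kW × 3 h × 31 = 90.21 kWh
Cost = 120.28 × ₹11.5 + 90.21 × ₹9.4 = ₹1383.22 + ₹847.974 = ₹2231.19

₹2231.19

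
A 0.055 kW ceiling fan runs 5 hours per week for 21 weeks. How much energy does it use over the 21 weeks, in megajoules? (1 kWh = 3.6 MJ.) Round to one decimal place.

20.8 MJ

Runtime = 5 h/week × 21 weeks = 105 h
Energy = 0.055 kW × 105 h = 5.775 kWh
= 5.775 × 3.6 MJ = 20.8 MJ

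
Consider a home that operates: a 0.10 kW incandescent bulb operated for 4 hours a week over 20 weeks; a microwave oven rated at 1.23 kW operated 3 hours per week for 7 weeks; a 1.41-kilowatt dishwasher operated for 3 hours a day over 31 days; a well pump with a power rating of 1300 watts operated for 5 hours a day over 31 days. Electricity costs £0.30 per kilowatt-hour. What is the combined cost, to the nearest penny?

£109.94

incandescent bulb: Runtime = 4 h/week × 20 weeks = 80 h
incandescent bulb: 0.1 kW × 80 h = 8 kWh
microwave oven: Runtime = 3 h/week × 7 weeks = 21 h
microwave oven: 1.23 kW × 21 h = 25.83 kWh
dishwasher: Runtime = 3 h/day × 31 days = 93 h
dishwasher: 1.41 kW × 93 h = 131.13 kWh
well pump: Runtime = 5 h/day × 31 days = 155 h
well pump: 1.3 kW × 155 h = 201.5 kWh
Total energy = 366.46 kWh
Cost = 366.46 × £0.30 = £109.94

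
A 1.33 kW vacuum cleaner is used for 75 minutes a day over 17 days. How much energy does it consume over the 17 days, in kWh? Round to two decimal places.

Runtime = 75 min × 17 = 1275 min = 21.25 h
Energy = 1.33 kW × 21.25 h = 28.2625 kWh ≈ 28.26 kWh

28.26 kWh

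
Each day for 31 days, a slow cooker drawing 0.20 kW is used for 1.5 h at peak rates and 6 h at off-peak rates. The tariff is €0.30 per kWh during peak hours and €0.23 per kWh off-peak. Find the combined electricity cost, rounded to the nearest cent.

€11.35

Peak energy = 0.2 kW × 1.5 h × 31 = 9.3 kWh
Off-peak energy = 0.2 kW × 6 h × 31 = 37.2 kWh
Cost = 9.3 × €0.30 + 37.2 × €0.23 = €2.79 + €8.556 = €11.35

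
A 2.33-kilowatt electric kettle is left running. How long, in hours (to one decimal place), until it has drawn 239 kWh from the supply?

102.6 h

Hours = 239 kWh ÷ 2.33 kW = 102.6 h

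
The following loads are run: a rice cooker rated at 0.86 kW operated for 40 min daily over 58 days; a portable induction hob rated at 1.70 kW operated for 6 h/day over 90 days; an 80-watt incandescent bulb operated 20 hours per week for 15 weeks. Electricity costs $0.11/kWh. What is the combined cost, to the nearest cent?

rice cooker: Runtime = 40 min × 58 = 2320 min = 38.666666… h
rice cooker: 0.86 kW × 38.666666… h = 33.253333… kWh
portable induction hob: Runtime = 6 h/day × 90 days = 540 h
portable induction hob: 1.7 kW × 540 h = 918 kWh
incandescent bulb: Runtime = 20 h/week × 15 weeks = 300 h
incandescent bulb: 0.08 kW × 300 h = 24 kWh
Total energy = 975.253333… kWh
Cost = 975.253333… × $0.11 = $107.28

$107.28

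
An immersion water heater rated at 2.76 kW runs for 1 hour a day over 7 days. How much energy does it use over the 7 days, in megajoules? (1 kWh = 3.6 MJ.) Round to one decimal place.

Runtime = 1 h/day × 7 days = 7 h
Energy = 2.76 kW × 7 h = 19.32 kWh
= 19.32 × 3.6 MJ = 69.6 MJ

69.6 MJ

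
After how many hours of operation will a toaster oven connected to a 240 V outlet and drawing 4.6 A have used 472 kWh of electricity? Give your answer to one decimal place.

427.5 h

Power = 4.6 A × 240 V = 1104 W = 1.104 kW
Hours = 472 kWh ÷ 1.104 kW = 427.5 h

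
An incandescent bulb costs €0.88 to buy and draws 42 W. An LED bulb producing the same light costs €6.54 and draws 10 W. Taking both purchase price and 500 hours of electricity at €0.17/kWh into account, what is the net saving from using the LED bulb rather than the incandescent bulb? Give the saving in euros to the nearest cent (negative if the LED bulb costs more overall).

-€2.94

incandescent bulb: €0.88 + (42/1000) kW × 500 h × €0.17 = €0.88 + €3.57 = €4.45
LED bulb: €6.54 + (10/1000) kW × 500 h × €0.17 = €6.54 + €0.85 = €7.39
Saving = €4.45 − €7.39 = −€2.94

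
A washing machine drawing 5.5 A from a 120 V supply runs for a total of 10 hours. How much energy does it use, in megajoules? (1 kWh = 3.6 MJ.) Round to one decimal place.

Power = 5.5 A × 120 V = 660 W = 0.66 kW
Energy = 0.66 kW × 10 h = 6.6 kWh
= 6.6 × 3.6 MJ = 23.8 MJ

23.8 MJ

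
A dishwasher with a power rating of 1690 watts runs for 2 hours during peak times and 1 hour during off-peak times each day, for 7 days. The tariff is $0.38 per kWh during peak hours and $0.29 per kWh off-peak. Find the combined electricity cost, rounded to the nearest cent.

Peak energy = 1.69 kW × 2 h × 7 = 23.66 kWh
Off-peak energy = 1.69 kW × 1 h × 7 = 11.83 kWh
Cost = 23.66 × $0.38 + 11.83 × $0.29 = $8.9908 + $3.4307 = $12.42

$12.42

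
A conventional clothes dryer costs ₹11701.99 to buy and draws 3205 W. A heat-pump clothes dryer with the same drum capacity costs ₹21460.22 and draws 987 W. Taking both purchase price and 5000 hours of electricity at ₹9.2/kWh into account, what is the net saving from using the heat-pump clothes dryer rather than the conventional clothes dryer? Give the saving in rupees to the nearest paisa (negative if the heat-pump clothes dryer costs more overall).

₹92269.77

conventional clothes dryer: ₹11701.99 + (3205/1000) kW × 5000 h × ₹9.2 = ₹11701.99 + ₹147430 = ₹159131.99
heat-pump clothes dryer: ₹21460.22 + (987/1000) kW × 5000 h × ₹9.2 = ₹21460.22 + ₹45402 = ₹66862.22
Saving = ₹159131.99 − ₹66862.22 = ₹92269.77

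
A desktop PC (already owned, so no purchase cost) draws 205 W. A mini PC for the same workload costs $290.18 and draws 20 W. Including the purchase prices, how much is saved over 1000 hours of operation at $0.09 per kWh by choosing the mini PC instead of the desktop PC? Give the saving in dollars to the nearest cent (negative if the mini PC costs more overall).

-$273.53

desktop PC: $0.00 + (205/1000) kW × 1000 h × $0.09 = $0.00 + $18.45 = $18.45
mini PC: $290.18 + (20/1000) kW × 1000 h × $0.09 = $290.18 + $1.8 = $291.98
Saving = $18.45 − $291.98 = −$273.53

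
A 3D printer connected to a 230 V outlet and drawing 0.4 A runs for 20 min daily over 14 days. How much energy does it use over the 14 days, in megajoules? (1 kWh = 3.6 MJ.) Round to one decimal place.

1.5 MJ

Power = 0.4 A × 230 V = 92 W = 0.092 kW
Runtime = 20 min × 14 = 280 min = 4.666666… h
Energy = 0.092 kW × 4.666666… h = 0.429333… kWh
= 0.429333… × 3.6 MJ = 1.5 MJ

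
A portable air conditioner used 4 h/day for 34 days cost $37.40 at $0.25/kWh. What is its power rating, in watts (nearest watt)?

Energy = $37.40 ÷ $0.25/kWh = 149.6 kWh
Runtime = 4 h/day × 34 days = 136 h
Power = 149.6 kWh ÷ 136 h = 1.1 kW = 1100 W

1100 W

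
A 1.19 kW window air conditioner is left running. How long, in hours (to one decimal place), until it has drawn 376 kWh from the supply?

316.0 h

Hours = 376 kWh ÷ 1.19 kW = 316.0 h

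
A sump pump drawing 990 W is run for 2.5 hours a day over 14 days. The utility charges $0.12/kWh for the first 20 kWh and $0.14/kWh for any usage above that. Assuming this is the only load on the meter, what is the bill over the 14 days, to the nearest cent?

$4.45

Runtime = 2.5 h/day × 14 days = 35 h
Energy = 0.99 kW × 35 h = 34.65 kWh
Tier 1 (0–20 kWh): 20 × $0.12 = $2.4
Above 20 kWh: 14.65 × $0.14 = $2.051
Bill = $4.45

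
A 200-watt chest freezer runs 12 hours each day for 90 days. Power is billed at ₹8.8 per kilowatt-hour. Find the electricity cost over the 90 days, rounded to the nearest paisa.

Runtime = 12 h/day × 90 days = 1080 h
Energy = 0.2 kW × 1080 h = 216 kWh
Cost = 216 kWh × ₹8.8/kWh = ₹1900.80

₹1900.80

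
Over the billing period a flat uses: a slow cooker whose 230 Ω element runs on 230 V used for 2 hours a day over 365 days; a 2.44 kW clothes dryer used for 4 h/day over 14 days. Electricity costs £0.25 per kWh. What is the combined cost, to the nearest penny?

slow cooker: Power = V²/R = 230²/230 = 230 W = 0.23 kW
slow cooker: Runtime = 2 h/day × 365 days = 730 h
slow cooker: 0.23 kW × 730 h = 167.9 kWh
clothes dryer: Runtime = 4 h/day × 14 days = 56 h
clothes dryer: 2.44 kW × 56 h = 136.64 kWh
Total energy = 304.54 kWh
Cost = 304.54 × £0.25 = £76.14

£76.14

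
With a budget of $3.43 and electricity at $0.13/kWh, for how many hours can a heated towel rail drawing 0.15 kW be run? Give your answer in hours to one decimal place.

175.9 h

Energy available = $3.43 ÷ $0.13/kWh = 26.3846 kWh
Hours = 26.3846 kWh ÷ 0.15 kW = 175.9 h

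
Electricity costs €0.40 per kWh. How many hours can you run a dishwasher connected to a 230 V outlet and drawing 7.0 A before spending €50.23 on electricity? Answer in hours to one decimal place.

78.0 h

Power = 7.0 A × 230 V = 1610 W = 1.61 kW
Energy available = €50.23 ÷ €0.40/kWh = 125.575 kWh
Hours = 125.575 kWh ÷ 1.61 kW = 78.0 h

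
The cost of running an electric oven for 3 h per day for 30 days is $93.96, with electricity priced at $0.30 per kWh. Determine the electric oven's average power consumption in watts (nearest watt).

3480 W

Energy = $93.96 ÷ $0.30/kWh = 313.2 kWh
Runtime = 3 h/day × 30 days = 90 h
Power = 313.2 kWh ÷ 90 h = 3.48 kW = 3480 W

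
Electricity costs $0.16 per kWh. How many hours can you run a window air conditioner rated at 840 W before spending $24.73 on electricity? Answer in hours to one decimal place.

Energy available = $24.73 ÷ $0.16/kWh = 154.5625 kWh
Hours = 154.5625 kWh ÷ 0.84 kW = 184.0 h

184.0 h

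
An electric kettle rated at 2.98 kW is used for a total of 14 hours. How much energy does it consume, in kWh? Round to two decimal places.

41.72 kWh

Energy = 2.98 kW × 14 h = 41.72 kWh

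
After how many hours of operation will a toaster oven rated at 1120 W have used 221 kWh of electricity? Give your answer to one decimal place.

197.3 h

Hours = 221 kWh ÷ 1.12 kW = 197.3 h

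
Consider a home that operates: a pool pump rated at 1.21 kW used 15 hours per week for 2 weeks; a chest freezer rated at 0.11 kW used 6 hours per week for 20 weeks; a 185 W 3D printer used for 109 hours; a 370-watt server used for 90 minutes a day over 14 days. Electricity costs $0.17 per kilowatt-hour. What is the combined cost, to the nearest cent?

$13.16

pool pump: Runtime = 15 h/week × 2 weeks = 30 h
pool pump: 1.21 kW × 30 h = 36.3 kWh
chest freezer: Runtime = 6 h/week × 20 weeks = 120 h
chest freezer: 0.11 kW × 120 h = 13.2 kWh
3D printer: 0.185 kW × 109 h = 20.165 kWh
server: Runtime = 90 min × 14 = 1260 min = 21 h
server: 0.37 kW × 21 h = 7.77 kWh
Total energy = 77.435 kWh
Cost = 77.435 × $0.17 = $13.16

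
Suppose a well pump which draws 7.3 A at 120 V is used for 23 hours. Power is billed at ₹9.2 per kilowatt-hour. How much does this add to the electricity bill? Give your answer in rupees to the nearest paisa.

₹185.36

Power = 7.3 A × 120 V = 876 W = 0.876 kW
Energy = 0.876 kW × 23 h = 20.148 kWh
Cost = 20.148 kWh × ₹9.2/kWh = ₹185.36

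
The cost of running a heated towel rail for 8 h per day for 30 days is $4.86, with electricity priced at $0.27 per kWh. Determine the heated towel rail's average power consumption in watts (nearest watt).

Energy = $4.86 ÷ $0.27/kWh = 18 kWh
Runtime = 8 h/day × 30 days = 240 h
Power = 18 kWh ÷ 240 h = 0.075 kW = 75 W

75 W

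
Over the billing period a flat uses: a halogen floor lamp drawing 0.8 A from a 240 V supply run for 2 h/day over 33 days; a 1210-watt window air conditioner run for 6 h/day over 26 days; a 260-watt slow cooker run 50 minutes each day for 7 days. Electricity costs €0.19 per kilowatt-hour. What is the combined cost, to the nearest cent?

€38.56

halogen floor lamp: Power = 0.8 A × 240 V = 192 W = 0.192 kW
halogen floor lamp: Runtime = 2 h/day × 33 days = 66 h
halogen floor lamp: 0.192 kW × 66 h = 12.672 kWh
window air conditioner: Runtime = 6 h/day × 26 days = 156 h
window air conditioner: 1.21 kW × 156 h = 188.76 kWh
slow cooker: Runtime = 50 min × 7 = 350 min = 5.833333… h
slow cooker: 0.26 kW × 5.833333… h = 1.516666… kWh
Total energy = 202.948666… kWh
Cost = 202.948666… × €0.19 = €38.56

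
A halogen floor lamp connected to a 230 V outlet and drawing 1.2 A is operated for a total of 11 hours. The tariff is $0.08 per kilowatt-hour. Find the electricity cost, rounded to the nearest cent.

Power = 1.2 A × 230 V = 276 W = 0.276 kW
Energy = 0.276 kW × 11 h = 3.036 kWh
Cost = 3.036 kWh × $0.08/kWh = $0.24

$0.24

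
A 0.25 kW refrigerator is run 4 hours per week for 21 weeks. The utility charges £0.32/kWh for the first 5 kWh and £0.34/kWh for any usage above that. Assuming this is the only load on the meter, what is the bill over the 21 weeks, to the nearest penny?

Runtime = 4 h/week × 21 weeks = 84 h
Energy = 0.25 kW × 84 h = 21 kWh
Tier 1 (0–5 kWh): 5 × £0.32 = £1.6
Above 5 kWh: 16 × £0.34 = £5.44
Bill = £7.04

£7.04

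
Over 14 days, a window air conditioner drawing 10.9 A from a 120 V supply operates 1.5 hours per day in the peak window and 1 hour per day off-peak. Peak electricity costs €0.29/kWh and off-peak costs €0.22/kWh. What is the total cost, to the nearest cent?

Power = 10.9 A × 120 V = 1308 W = 1.308 kW
Peak energy = 1.308 kW × 1.5 h × 14 = 27.468 kWh
Off-peak energy = 1.308 kW × 1 h × 14 = 18.312 kWh
Cost = 27.468 × €0.29 + 18.312 × €0.22 = €7.96572 + €4.02864 = €11.99

€11.99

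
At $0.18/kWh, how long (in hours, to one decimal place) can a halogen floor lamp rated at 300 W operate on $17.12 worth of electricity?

317.0 h

Energy available = $17.12 ÷ $0.18/kWh = 95.1111 kWh
Hours = 95.1111 kWh ÷ 0.3 kW = 317.0 h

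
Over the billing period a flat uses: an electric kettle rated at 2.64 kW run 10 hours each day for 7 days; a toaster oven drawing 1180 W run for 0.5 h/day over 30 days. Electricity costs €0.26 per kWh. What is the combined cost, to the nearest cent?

€52.65

electric kettle: Runtime = 10 h/day × 7 days = 70 h
electric kettle: 2.64 kW × 70 h = 184.8 kWh
toaster oven: Runtime = 0.5 h/day × 30 days = 15 h
toaster oven: 1.18 kW × 15 h = 17.7 kWh
Total energy = 202.5 kWh
Cost = 202.5 × €0.26 = €52.65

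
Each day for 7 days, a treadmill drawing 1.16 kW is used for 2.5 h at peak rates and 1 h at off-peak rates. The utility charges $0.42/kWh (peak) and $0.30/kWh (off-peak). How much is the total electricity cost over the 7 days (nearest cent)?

$10.96

Peak energy = 1.16 kW × 2.5 h × 7 = 20.3 kWh
Off-peak energy = 1.16 kW × 1 h × 7 = 8.12 kWh
Cost = 20.3 × $0.42 + 8.12 × $0.30 = $8.526 + $2.436 = $10.96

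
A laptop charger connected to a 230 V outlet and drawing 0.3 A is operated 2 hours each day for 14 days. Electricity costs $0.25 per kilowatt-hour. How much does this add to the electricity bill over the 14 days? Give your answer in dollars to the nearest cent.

Power = 0.3 A × 230 V = 69 W = 0.069 kW
Runtime = 2 h/day × 14 days = 28 h
Energy = 0.069 kW × 28 h = 1.932 kWh
Cost = 1.932 kWh × $0.25/kWh = $0.48

$0.48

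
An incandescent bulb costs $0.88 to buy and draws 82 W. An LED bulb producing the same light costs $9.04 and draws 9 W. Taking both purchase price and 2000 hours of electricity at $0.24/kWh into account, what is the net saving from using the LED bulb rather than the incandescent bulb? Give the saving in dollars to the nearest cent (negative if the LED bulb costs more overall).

incandescent bulb: $0.88 + (82/1000) kW × 2000 h × $0.24 = $0.88 + $39.36 = $40.24
LED bulb: $9.04 + (9/1000) kW × 2000 h × $0.24 = $9.04 + $4.32 = $13.36
Saving = $40.24 − $13.36 = $26.88

$26.88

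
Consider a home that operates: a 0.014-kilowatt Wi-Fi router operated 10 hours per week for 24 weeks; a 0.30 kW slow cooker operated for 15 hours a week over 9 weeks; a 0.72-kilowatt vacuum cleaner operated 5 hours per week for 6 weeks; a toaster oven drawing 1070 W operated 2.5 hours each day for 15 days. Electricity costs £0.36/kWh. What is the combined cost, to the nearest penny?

Wi-Fi router: Runtime = 10 h/week × 24 weeks = 240 h
Wi-Fi router: 0.014 kW × 240 h = 3.36 kWh
slow cooker: Runtime = 15 h/week × 9 weeks = 135 h
slow cooker: 0.3 kW × 135 h = 40.5 kWh
vacuum cleaner: Runtime = 5 h/week × 6 weeks = 30 h
vacuum cleaner: 0.72 kW × 30 h = 21.6 kWh
toaster oven: Runtime = 2.5 h/day × 15 days = 37.5 h
toaster oven: 1.07 kW × 37.5 h = 40.125 kWh
Total energy = 105.585 kWh
Cost = 105.585 × £0.36 = £38.01

£38.01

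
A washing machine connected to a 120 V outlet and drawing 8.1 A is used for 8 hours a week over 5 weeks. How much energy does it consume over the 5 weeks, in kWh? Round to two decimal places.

Power = 8.1 A × 120 V = 972 W = 0.972 kW
Runtime = 8 h/week × 5 weeks = 40 h
Energy = 0.972 kW × 40 h = 38.88 kWh

38.88 kWh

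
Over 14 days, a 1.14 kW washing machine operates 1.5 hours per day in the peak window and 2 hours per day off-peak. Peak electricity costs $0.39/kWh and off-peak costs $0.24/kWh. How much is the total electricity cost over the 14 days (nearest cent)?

$17.00

Peak energy = 1.14 kW × 1.5 h × 14 = 23.94 kWh
Off-peak energy = 1.14 kW × 2 h × 14 = 31.92 kWh
Cost = 23.94 × $0.39 + 31.92 × $0.24 = $9.3366 + $7.6608 = $17.00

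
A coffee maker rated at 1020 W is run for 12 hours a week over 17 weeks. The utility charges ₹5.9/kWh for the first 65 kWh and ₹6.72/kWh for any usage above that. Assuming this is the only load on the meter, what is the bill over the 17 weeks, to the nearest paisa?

Runtime = 12 h/week × 17 weeks = 204 h
Energy = 1.02 kW × 204 h = 208.08 kWh
Tier 1 (0–65 kWh): 65 × ₹5.9 = ₹383.5
Above 65 kWh: 143.08 × ₹6.72 = ₹961.4976
Bill = ₹1345.00

₹1345.00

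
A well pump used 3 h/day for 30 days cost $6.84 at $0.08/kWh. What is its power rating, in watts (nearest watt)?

950 W

Energy = $6.84 ÷ $0.08/kWh = 85.5 kWh
Runtime = 3 h/day × 30 days = 90 h
Power = 85.5 kWh ÷ 90 h = 0.95 kW = 950 W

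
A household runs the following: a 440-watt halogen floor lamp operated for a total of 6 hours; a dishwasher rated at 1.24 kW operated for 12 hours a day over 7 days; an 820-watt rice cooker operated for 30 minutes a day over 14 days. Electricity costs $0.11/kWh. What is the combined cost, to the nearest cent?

halogen floor lamp: 0.44 kW × 6 h = 2.64 kWh
dishwasher: Runtime = 12 h/day × 7 days = 84 h
dishwasher: 1.24 kW × 84 h = 104.16 kWh
rice cooker: Runtime = 30 min × 14 = 420 min = 7 h
rice cooker: 0.82 kW × 7 h = 5.74 kWh
Total energy = 112.54 kWh
Cost = 112.54 × $0.11 = $12.38

$12.38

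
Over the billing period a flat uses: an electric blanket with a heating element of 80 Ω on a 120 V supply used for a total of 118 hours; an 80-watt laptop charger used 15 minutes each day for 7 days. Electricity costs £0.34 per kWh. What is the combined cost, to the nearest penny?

£7.27

electric blanket: Power = V²/R = 120²/80 = 180 W = 0.18 kW
electric blanket: 0.18 kW × 118 h = 21.24 kWh
laptop charger: Runtime = 15 min × 7 = 105 min = 1.75 h
laptop charger: 0.08 kW × 1.75 h = 0.14 kWh
Total energy = 21.38 kWh
Cost = 21.38 × £0.34 = £7.27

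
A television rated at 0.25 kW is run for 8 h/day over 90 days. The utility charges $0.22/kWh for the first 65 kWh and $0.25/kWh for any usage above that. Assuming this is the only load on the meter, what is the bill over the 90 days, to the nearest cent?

$43.05

Runtime = 8 h/day × 90 days = 720 h
Energy = 0.25 kW × 720 h = 180 kWh
Tier 1 (0–65 kWh): 65 × $0.22 = $14.3
Above 65 kWh: 115 × $0.25 = $28.75
Bill = $43.05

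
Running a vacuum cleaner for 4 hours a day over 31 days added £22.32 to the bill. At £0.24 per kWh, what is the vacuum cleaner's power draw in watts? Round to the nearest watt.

Energy = £22.32 ÷ £0.24/kWh = 93 kWh
Runtime = 4 h/day × 31 days = 124 h
Power = 93 kWh ÷ 124 h = 0.75 kW = 750 W

750 W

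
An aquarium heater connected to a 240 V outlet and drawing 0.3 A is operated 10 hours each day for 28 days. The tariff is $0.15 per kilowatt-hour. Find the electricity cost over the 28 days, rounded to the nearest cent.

$3.02

Power = 0.3 A × 240 V = 72 W = 0.072 kW
Runtime = 10 h/day × 28 days = 280 h
Energy = 0.072 kW × 280 h = 20.16 kWh
Cost = 20.16 kWh × $0.15/kWh = $3.02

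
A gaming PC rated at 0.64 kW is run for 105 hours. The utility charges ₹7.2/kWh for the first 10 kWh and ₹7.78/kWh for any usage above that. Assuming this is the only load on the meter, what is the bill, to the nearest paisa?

₹517.02

Energy = 0.64 kW × 105 h = 67.2 kWh
Tier 1 (0–10 kWh): 10 × ₹7.2 = ₹72
Above 10 kWh: 57.2 × ₹7.78 = ₹445.016
Bill = ₹517.02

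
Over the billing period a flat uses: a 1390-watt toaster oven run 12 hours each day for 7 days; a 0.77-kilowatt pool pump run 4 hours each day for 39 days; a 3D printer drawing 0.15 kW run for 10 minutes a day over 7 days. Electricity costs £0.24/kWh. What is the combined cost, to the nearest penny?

toaster oven: Runtime = 12 h/day × 7 days = 84 h
toaster oven: 1.39 kW × 84 h = 116.76 kWh
pool pump: Runtime = 4 h/day × 39 days = 156 h
pool pump: 0.77 kW × 156 h = 120.12 kWh
3D printer: Runtime = 10 min × 7 = 70 min = 1.166666… h
3D printer: 0.15 kW × 1.166666… h = 0.175 kWh
Total energy = 237.055 kWh
Cost = 237.055 × £0.24 = £56.89

£56.89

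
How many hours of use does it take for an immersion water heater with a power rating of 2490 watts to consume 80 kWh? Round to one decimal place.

Hours = 80 kWh ÷ 2.49 kW = 32.1 h

32.1 h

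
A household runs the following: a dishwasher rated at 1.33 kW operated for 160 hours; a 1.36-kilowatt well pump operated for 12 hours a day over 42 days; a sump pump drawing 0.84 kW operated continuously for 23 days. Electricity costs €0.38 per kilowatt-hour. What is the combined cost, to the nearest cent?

€517.53

dishwasher: 1.33 kW × 160 h = 212.8 kWh
well pump: Runtime = 12 h/day × 42 days = 504 h
well pump: 1.36 kW × 504 h = 685.44 kWh
sump pump: Runtime = 24 h × 23 = 552 h
sump pump: 0.84 kW × 552 h = 463.68 kWh
Total energy = 1361.92 kWh
Cost = 1361.92 × €0.38 = €517.53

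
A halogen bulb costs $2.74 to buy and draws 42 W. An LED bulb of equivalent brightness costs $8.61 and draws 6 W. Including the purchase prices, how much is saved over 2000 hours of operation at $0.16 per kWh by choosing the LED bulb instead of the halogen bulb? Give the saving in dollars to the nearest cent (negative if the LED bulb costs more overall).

$5.65

halogen bulb: $2.74 + (42/1000) kW × 2000 h × $0.16 = $2.74 + $13.44 = $16.18
LED bulb: $8.61 + (6/1000) kW × 2000 h × $0.16 = $8.61 + $1.92 = $10.53
Saving = $16.18 − $10.53 = $5.65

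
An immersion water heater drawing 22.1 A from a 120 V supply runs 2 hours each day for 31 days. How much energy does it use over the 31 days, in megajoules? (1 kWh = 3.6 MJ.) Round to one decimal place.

591.9 MJ

Power = 22.1 A × 120 V = 2652 W = 2.652 kW
Runtime = 2 h/day × 31 days = 62 h
Energy = 2.652 kW × 62 h = 164.424 kWh
= 164.424 × 3.6 MJ = 591.9 MJ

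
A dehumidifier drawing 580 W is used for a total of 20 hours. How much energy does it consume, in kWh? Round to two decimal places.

11.60 kWh

Energy = 0.58 kW × 20 h = 11.6 kWh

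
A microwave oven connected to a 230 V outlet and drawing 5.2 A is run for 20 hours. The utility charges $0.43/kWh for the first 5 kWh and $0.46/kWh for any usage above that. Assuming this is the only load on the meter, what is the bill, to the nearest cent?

$10.85

Power = 5.2 A × 230 V = 1196 W = 1.196 kW
Energy = 1.196 kW × 20 h = 23.92 kWh
Tier 1 (0–5 kWh): 5 × $0.43 = $2.15
Above 5 kWh: 18.92 × $0.46 = $8.7032
Bill = $10.85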